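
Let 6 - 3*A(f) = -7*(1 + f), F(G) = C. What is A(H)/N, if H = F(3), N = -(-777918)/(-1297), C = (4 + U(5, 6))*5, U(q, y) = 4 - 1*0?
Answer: -380021/2333754 ≈ -0.16284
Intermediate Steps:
U(q, y) = 4 (U(q, y) = 4 + 0 = 4)
C = 40 (C = (4 + 4)*5 = 8*5 = 40)
F(G) = 40
N = -777918/1297 (N = -(-777918)*(-1)/1297 = -1227*634/1297 = -777918/1297 ≈ -599.78)
H = 40
A(f) = 13/3 + 7*f/3 (A(f) = 2 - (-7)*(1 + f)/3 = 2 - (-7 - 7*f)/3 = 2 + (7/3 + 7*f/3) = 13/3 + 7*f/3)
A(H)/N = (13/3 + (7/3)*40)/(-777918/1297) = (13/3 + 280/3)*(-1297/777918) = (293/3)*(-1297/777918) = -380021/2333754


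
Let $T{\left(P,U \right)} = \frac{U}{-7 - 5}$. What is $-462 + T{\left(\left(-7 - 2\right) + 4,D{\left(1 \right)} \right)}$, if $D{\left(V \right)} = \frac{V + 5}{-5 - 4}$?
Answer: $- \frac{8315}{18} \approx -461.94$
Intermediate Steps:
$D{\left(V \right)} = - \frac{5}{9} - \frac{V}{9}$ ($D{\left(V \right)} = \frac{5 + V}{-9} = \left(5 + V\right) \left(- \frac{1}{9}\right) = - \frac{5}{9} - \frac{V}{9}$)
$T{\left(P,U \right)} = - \frac{U}{12}$ ($T{\left(P,U \right)} = \frac{U}{-7 - 5} = \frac{U}{-12} = - \frac{U}{12}$)
$-462 + T{\left(\left(-7 - 2\right) + 4,D{\left(1 \right)} \right)} = -462 - \frac{- \frac{5}{9} - \frac{1}{9}}{12} = -462 - - \frac{1}{18} = -462 + \frac{1}{18} = - \frac{8315}{18}$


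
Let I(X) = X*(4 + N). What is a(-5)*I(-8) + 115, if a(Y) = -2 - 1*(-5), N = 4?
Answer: -77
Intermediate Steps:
I(X) = 8*X (I(X) = X*(4 + 4) = X*8 = 8*X)
a(Y) = 3 (a(Y) = -2 + 5 = 3)
a(-5)*I(-8) + 115 = 3*(8*(-8)) + 115 = 3*(-64) + 115 = -192 + 115 = -77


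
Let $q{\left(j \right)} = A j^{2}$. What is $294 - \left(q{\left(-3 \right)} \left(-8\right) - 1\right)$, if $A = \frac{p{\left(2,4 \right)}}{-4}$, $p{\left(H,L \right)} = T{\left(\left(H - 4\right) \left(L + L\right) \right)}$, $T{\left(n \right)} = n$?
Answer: $583$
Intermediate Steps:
$p{\left(H,L \right)} = 2 L \left(-4 + H\right)$ ($p{\left(H,L \right)} = \left(H - 4\right) \left(L + L\right) = \left(-4 + H\right) 2 L = 2 L \left(-4 + H\right)$)
$A = 4$ ($A = \frac{2 \cdot 4 \left(-4 + 2\right)}{-4} = 2 \cdot 4 \left(-2\right) \left(- \frac{1}{4}\right) = \left(-16\right) \left(- \frac{1}{4}\right) = 4$)
$q{\left(j \right)} = 4 j^{2}$
$294 - \left(q{\left(-3 \right)} \left(-8\right) - 1\right) = 294 - \left(4 \left(-3\right)^{2} \left(-8\right) - 1\right) = 294 - \left(4 \cdot 9 \left(-8\right) - 1\right) = 294 - \left(36 \left(-8\right) - 1\right) = 294 - \left(-288 - 1\right) = 294 - -289 = 294 + 289 = 583$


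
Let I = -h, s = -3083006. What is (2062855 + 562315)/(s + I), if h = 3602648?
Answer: -1312585/3342827 ≈ -0.39266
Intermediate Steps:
I = -3602648 (I = -1*3602648 = -3602648)
(2062855 + 562315)/(s + I) = (2062855 + 562315)/(-3083006 - 3602648) = 2625170/(-6685654) = 2625170*(-1/6685654) = -1312585/3342827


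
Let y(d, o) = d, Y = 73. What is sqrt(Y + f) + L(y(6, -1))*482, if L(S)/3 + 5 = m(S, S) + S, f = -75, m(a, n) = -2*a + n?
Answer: -7230 + I*sqrt(2) ≈ -7230.0 + 1.4142*I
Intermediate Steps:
m(a, n) = n - 2*a
L(S) = -15 (L(S) = -15 + 3*((S - 2*S) + S) = -15 + 3*(-S + S) = -15 + 3*0 = -15 + 0 = -15)
sqrt(Y + f) + L(y(6, -1))*482 = sqrt(73 - 75) - 15*482 = sqrt(-2) - 7230 = I*sqrt(2) - 7230 = -7230 + I*sqrt(2)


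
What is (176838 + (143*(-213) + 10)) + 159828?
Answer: 306217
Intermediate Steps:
(176838 + (143*(-213) + 10)) + 159828 = (176838 + (-30459 + 10)) + 159828 = (176838 - 30449) + 159828 = 146389 + 159828 = 306217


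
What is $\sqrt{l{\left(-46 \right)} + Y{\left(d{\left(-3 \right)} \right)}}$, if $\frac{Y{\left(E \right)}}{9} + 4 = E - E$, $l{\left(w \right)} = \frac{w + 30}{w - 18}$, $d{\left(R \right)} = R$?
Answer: $\frac{i \sqrt{143}}{2} \approx 5.9791 i$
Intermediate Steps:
$l{\left(w \right)} = \frac{30 + w}{-18 + w}$
$Y{\left(E \right)} = -36$ ($Y{\left(E \right)} = -36 + 9 \left(E - E\right) = -36 + 9 \cdot 0 = -36 + 0 = -36$)
$\sqrt{l{\left(-46 \right)} + Y{\left(d{\left(-3 \right)} \right)}} = \sqrt{\frac{30 - 46}{-18 - 46} - 36} = \sqrt{\frac{1}{-64} \left(-16\right) - 36} = \sqrt{\left(- \frac{1}{64}\right) \left(-16\right) - 36} = \sqrt{\frac{1}{4} - 36} = \sqrt{- \frac{143}{4}} = \frac{i \sqrt{143}}{2}$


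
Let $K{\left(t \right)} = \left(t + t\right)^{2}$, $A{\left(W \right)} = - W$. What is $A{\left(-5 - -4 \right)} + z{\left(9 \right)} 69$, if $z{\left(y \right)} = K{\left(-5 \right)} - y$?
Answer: $6280$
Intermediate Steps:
$K{\left(t \right)} = 4 t^{2}$ ($K{\left(t \right)} = \left(2 t\right)^{2} = 4 t^{2}$)
$z{\left(y \right)} = 100 - y$ ($z{\left(y \right)} = 4 \left(-5\right)^{2} - y = 4 \cdot 25 - y = 100 - y$)
$A{\left(-5 - -4 \right)} + z{\left(9 \right)} 69 = - (-5 - -4) + \left(100 - 9\right) 69 = - (-5 + 4) + \left(100 - 9\right) 69 = \left(-1\right) \left(-1\right) + 91 \cdot 69 = 1 + 6279 = 6280$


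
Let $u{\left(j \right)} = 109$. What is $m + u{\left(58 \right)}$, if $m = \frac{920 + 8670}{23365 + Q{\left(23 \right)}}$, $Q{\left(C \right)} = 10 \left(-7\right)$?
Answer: $\frac{509749}{4659} \approx 109.41$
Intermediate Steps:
$Q{\left(C \right)} = -70$
$m = \frac{1918}{4659}$ ($m = \frac{920 + 8670}{23365 - 70} = \frac{9590}{23295} = 9590 \cdot \frac{1}{23295} = \frac{1918}{4659} \approx 0.41168$)
$m + u{\left(58 \right)} = \frac{1918}{4659} + 109 = \frac{509749}{4659}$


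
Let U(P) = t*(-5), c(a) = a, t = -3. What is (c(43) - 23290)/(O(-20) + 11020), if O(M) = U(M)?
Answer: -23247/11035 ≈ -2.1067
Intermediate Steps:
U(P) = 15 (U(P) = -3*(-5) = 15)
O(M) = 15
(c(43) - 23290)/(O(-20) + 11020) = (43 - 23290)/(15 + 11020) = -23247/11035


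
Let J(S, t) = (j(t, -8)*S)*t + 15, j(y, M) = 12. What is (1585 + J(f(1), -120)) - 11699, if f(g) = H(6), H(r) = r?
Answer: -18739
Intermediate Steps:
f(g) = 6
J(S, t) = 15 + 12*S*t (J(S, t) = (12*S)*t + 15 = 12*S*t + 15 = 15 + 12*S*t)
(1585 + J(f(1), -120)) - 11699 = (1585 + (15 + 12*6*(-120))) - 11699 = (1585 + (15 - 8640)) - 11699 = (1585 - 8625) - 11699 = -7040 - 11699 = -18739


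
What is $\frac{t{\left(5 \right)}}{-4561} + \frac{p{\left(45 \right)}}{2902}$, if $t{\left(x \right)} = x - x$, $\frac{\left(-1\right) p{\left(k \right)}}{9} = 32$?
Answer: $- \frac{144}{1451} \approx -0.099242$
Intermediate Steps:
$p{\left(k \right)} = -288$ ($p{\left(k \right)} = \left(-9\right) 32 = -288$)
$t{\left(x \right)} = 0$
$\frac{t{\left(5 \right)}}{-4561} + \frac{p{\left(45 \right)}}{2902} = \frac{0}{-4561} - \frac{288}{2902} = 0 \left(- \frac{1}{4561}\right) - \frac{144}{1451} = 0 - \frac{144}{1451} = - \frac{144}{1451}$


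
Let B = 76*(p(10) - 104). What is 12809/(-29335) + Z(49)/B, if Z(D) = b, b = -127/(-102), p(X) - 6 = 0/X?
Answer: -9734671609/22285682160 ≈ -0.43681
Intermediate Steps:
p(X) = 6 (p(X) = 6 + 0/X = 6 + 0 = 6)
B = -7448 (B = 76*(6 - 104) = 76*(-98) = -7448)
b = 127/102 (b = -127*(-1/102) = 127/102 ≈ 1.2451)
Z(D) = 127/102
12809/(-29335) + Z(49)/B = 12809/(-29335) + (127/102)/(-7448) = 12809*(-1/29335) + (127/102)*(-1/7448) = -12809/29335 - 127/759696 = -9734671609/22285682160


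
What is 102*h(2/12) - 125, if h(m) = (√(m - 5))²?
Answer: -618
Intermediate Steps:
h(m) = -5 + m (h(m) = (√(-5 + m))² = -5 + m)
102*h(2/12) - 125 = 102*(-5 + 2/12) - 125 = 102*(-5 + 2*(1/12)) - 125 = 102*(-5 + ⅙) - 125 = 102*(-29/6) - 125 = -493 - 125 = -618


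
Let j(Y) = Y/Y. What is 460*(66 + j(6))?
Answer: 30820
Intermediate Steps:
j(Y) = 1
460*(66 + j(6)) = 460*(66 + 1) = 460*67 = 30820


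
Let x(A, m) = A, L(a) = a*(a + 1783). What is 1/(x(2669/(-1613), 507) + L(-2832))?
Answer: 1613/4791846115 ≈ 3.3661e-7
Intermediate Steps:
L(a) = a*(1783 + a)
1/(x(2669/(-1613), 507) + L(-2832)) = 1/(2669/(-1613) - 2832*(1783 - 2832)) = 1/(2669*(-1/1613) - 2832*(-1049)) = 1/(-2669/1613 + 2970768) = 1/(4791846115/1613) = 1613/4791846115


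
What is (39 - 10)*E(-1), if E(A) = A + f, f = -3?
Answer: -116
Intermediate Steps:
E(A) = -3 + A (E(A) = A - 3 = -3 + A)
(39 - 10)*E(-1) = (39 - 10)*(-3 - 1) = 29*(-4) = -116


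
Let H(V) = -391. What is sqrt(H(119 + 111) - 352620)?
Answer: I*sqrt(353011) ≈ 594.15*I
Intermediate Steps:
sqrt(H(119 + 111) - 352620) = sqrt(-391 - 352620) = sqrt(-353011) = I*sqrt(353011)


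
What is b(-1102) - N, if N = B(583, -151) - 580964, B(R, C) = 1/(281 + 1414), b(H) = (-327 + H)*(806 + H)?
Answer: 1701691859/1695 ≈ 1.0039e+6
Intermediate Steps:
B(R, C) = 1/1695
N = -984733979/1695 (N = 1/1695 - 580964 = -984733979/1695 ≈ -5.8096e+5)
b(-1102) - N = (-263562 + (-1102)**2 + 479*(-1102)) - 1*(-984733979/1695) = (-263562 + 1214404 - 527858) + 984733979/1695 = 422984 + 984733979/1695 = 1701691859/1695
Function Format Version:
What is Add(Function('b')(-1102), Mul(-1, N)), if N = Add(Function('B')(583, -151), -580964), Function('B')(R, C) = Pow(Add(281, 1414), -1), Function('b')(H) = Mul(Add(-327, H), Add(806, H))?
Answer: Rational(1701691859, 1695) ≈ 1.0039e+6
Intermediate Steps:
Function('B')(R, C) = Rational(1, 1695) (Function('B')(R, C) = Pow(1695, -1) = Rational(1, 1695))
N = Rational(-984733979, 1695) (N = Add(Rational(1, 1695), -580964) = Rational(-984733979, 1695) ≈ -5.8096e+5)
Add(Function('b')(-1102), Mul(-1, N)) = Add(Add(-263562, Pow(-1102, 2), Mul(479, -1102)), Mul(-1, Rational(-984733979, 1695))) = Add(Add(-263562, 1214404, -527858), Rational(984733979, 1695)) = Add(422984, Rational(984733979, 1695)) = Rational(1701691859, 1695)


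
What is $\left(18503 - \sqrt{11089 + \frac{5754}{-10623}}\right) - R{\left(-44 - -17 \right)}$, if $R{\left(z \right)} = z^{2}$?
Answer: $17774 - \frac{\sqrt{139034641971}}{3541} \approx 17669.0$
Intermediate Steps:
$\left(18503 - \sqrt{11089 + \frac{5754}{-10623}}\right) - R{\left(-44 - -17 \right)} = \left(18503 - \sqrt{11089 + \frac{5754}{-10623}}\right) - \left(-44 - -17\right)^{2} = \left(18503 - \sqrt{11089 + 5754 \left(- \frac{1}{10623}\right)}\right) - \left(-44 + 17\right)^{2} = \left(18503 - \sqrt{11089 - \frac{1918}{3541}}\right) - \left(-27\right)^{2} = \left(18503 - \sqrt{\frac{39264231}{3541}}\right) - 729 = \left(18503 - \frac{\sqrt{139034641971}}{3541}\right) - 729 = 17774 - \frac{\sqrt{139034641971}}{3541}$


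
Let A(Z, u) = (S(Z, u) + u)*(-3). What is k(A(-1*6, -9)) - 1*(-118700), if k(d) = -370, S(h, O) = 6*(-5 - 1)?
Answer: 118330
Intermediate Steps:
S(h, O) = -36 (S(h, O) = 6*(-6) = -36)
A(Z, u) = 108 - 3*u (A(Z, u) = (-36 + u)*(-3) = 108 - 3*u)
k(A(-1*6, -9)) - 1*(-118700) = -370 - 1*(-118700) = -370 + 118700 = 118330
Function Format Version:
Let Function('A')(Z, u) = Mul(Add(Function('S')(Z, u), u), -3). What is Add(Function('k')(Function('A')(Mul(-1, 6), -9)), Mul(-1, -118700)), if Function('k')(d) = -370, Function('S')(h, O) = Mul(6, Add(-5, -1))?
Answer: 118330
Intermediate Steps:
Function('S')(h, O) = -36 (Function('S')(h, O) = Mul(6, -6) = -36)
Function('A')(Z, u) = Add(108, Mul(-3, u)) (Function('A')(Z, u) = Mul(Add(-36, u), -3) = Add(108, Mul(-3, u)))
Add(Function('k')(Function('A')(Mul(-1, 6), -9)), Mul(-1, -118700)) = Add(-370, Mul(-1, -118700)) = Add(-370, 118700) = 118330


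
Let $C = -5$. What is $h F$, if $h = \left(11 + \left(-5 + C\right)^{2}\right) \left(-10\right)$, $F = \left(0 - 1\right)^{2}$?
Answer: $-1110$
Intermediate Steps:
$F = 1$ ($F = \left(-1\right)^{2} = 1$)
$h = -1110$ ($h = \left(11 + \left(-5 - 5\right)^{2}\right) \left(-10\right) = \left(11 + \left(-10\right)^{2}\right) \left(-10\right) = \left(11 + 100\right) \left(-10\right) = 111 \left(-10\right) = -1110$)
$h F = \left(-1110\right) 1 = -1110$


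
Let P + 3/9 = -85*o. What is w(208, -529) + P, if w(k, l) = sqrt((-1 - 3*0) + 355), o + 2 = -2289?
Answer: 584204/3 + sqrt(354) ≈ 1.9475e+5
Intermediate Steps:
o = -2291 (o = -2 - 2289 = -2291)
w(k, l) = sqrt(354) (w(k, l) = sqrt((-1 + 0) + 355) = sqrt(-1 + 355) = sqrt(354))
P = 584204/3 (P = -1/3 - 85*(-2291) = -1/3 + 194735 = 584204/3 ≈ 1.9473e+5)
w(208, -529) + P = sqrt(354) + 584204/3 = 584204/3 + sqrt(354)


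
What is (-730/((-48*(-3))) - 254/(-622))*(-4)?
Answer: 104371/5598 ≈ 18.644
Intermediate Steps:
(-730/((-48*(-3))) - 254/(-622))*(-4) = (-730/144 - 254*(-1/622))*(-4) = (-730*1/144 + 127/311)*(-4) = (-365/72 + 127/311)*(-4) = -104371/22392*(-4) = 104371/5598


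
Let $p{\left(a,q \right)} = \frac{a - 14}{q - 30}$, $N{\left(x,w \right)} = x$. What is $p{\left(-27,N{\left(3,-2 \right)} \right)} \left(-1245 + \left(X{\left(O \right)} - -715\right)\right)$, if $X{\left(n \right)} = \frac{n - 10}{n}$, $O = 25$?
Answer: $- \frac{108527}{135} \approx -803.9$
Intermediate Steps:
$p{\left(a,q \right)} = \frac{-14 + a}{-30 + q}$
$X{\left(n \right)} = \frac{-10 + n}{n}$
$p{\left(-27,N{\left(3,-2 \right)} \right)} \left(-1245 + \left(X{\left(O \right)} - -715\right)\right) = \frac{-14 - 27}{-30 + 3} \left(-1245 + \left(\frac{-10 + 25}{25} - -715\right)\right) = \frac{1}{-27} \left(-41\right) \left(-1245 + \left(\frac{1}{25} \cdot 15 + 715\right)\right) = \left(- \frac{1}{27}\right) \left(-41\right) \left(-1245 + \left(\frac{3}{5} + 715\right)\right) = \frac{41 \left(-1245 + \frac{3578}{5}\right)}{27} = \frac{41}{27} \left(- \frac{2647}{5}\right) = - \frac{108527}{135}$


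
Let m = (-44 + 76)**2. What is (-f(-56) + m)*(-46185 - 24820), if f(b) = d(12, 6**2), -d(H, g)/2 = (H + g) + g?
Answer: -84637960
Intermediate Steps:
m = 1024 (m = 32**2 = 1024)
d(H, g) = -4*g - 2*H (d(H, g) = -2*((H + g) + g) = -2*(H + 2*g) = -4*g - 2*H)
f(b) = -168 (f(b) = -4*6**2 - 2*12 = -4*36 - 24 = -144 - 24 = -168)
(-f(-56) + m)*(-46185 - 24820) = (-1*(-168) + 1024)*(-46185 - 24820) = (168 + 1024)*(-71005) = 1192*(-71005) = -84637960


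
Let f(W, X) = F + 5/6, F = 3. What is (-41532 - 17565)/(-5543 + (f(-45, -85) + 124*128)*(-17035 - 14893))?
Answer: 177291/1520667449 ≈ 0.00011659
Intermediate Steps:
f(W, X) = 23/6 (f(W, X) = 3 + 5/6 = 3 + 5*(⅙) = 3 + ⅚ = 23/6)
(-41532 - 17565)/(-5543 + (f(-45, -85) + 124*128)*(-17035 - 14893)) = (-41532 - 17565)/(-5543 + (23/6 + 124*128)*(-17035 - 14893)) = -59097/(-5543 + (23/6 + 15872)*(-31928)) = -59097/(-5543 + (95255/6)*(-31928)) = -59097/(-5543 - 1520650820/3) = -59097/(-1520667449/3) = -59097*(-3/1520667449) = 177291/1520667449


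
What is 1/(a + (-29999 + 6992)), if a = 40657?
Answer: 1/17650 ≈ 5.6657e-5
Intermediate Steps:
1/(a + (-29999 + 6992)) = 1/(40657 + (-29999 + 6992)) = 1/(40657 - 23007) = 1/17650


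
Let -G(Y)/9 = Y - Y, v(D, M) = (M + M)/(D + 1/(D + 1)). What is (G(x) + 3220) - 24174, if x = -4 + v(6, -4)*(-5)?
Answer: -20954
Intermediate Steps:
v(D, M) = 2*M/(D + 1/(1 + D)) (v(D, M) = (2*M)/(D + 1/(1 + D)) = 2*M/(D + 1/(1 + D)))
x = 108/43 (x = -4 + (2*(-4)*(1 + 6)/(1 + 6 + 6²))*(-5) = -4 + (2*(-4)*7/(1 + 6 + 36))*(-5) = -4 + (2*(-4)*7/43)*(-5) = -4 + (2*(-4)*(1/43)*7)*(-5) = -4 - 56/43*(-5) = -4 + 280/43 = 108/43 ≈ 2.5116)
G(Y) = 0 (G(Y) = -9*(Y - Y) = -9*0 = 0)
(G(x) + 3220) - 24174 = (0 + 3220) - 24174 = 3220 - 24174 = -20954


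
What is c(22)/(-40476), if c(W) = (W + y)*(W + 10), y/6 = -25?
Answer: 1024/10119 ≈ 0.10120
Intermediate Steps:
y = -150 (y = 6*(-25) = -150)
c(W) = (-150 + W)*(10 + W) (c(W) = (W - 150)*(W + 10) = (-150 + W)*(10 + W))
c(22)/(-40476) = (-1500 + 22² - 140*22)/(-40476) = (-1500 + 484 - 3080)*(-1/40476) = -4096*(-1/40476) = 1024/10119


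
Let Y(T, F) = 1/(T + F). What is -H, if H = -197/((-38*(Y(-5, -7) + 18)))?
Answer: -1182/4085 ≈ -0.28935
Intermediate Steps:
Y(T, F) = 1/(F + T)
H = 1182/4085 (H = -197/((-38*(1/(-7 - 5) + 18))) = -197/((-38*(1/(-12) + 18))) = -197/((-38*(-1/12 + 18))) = -197/((-38*215/12)) = -197/(-4085/6) = -197*(-6)/4085 = -1*(-1182/4085) = 1182/4085 ≈ 0.28935)
-H = -1*1182/4085 = -1182/4085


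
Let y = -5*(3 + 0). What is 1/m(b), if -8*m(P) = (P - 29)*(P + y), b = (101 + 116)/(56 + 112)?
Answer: -4608/218785 ≈ -0.021062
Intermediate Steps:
y = -15 (y = -5*3 = -15)
b = 31/24 (b = 217/168 = 217*(1/168) = 31/24 ≈ 1.2917)
m(P) = -(-29 + P)*(-15 + P)/8 (m(P) = -(P - 29)*(P - 15)/8 = -(-29 + P)*(-15 + P)/8)
1/m(b) = 1/(-435/8 - (31/24)²/8 + (11/2)*(31/24)) = 1/(-435/8 - ⅛*961/576 + 341/48) = 1/(-435/8 - 961/4608 + 341/48) = 1/(-218785/4608) = -4608/218785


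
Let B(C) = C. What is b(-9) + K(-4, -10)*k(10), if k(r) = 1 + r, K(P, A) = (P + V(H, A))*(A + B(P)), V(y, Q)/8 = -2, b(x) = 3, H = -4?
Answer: 3083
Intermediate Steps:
V(y, Q) = -16 (V(y, Q) = 8*(-2) = -16)
K(P, A) = (-16 + P)*(A + P) (K(P, A) = (P - 16)*(A + P) = (-16 + P)*(A + P))
b(-9) + K(-4, -10)*k(10) = 3 + ((-4)² - 16*(-10) - 16*(-4) - 10*(-4))*(1 + 10) = 3 + (16 + 160 + 64 + 40)*11 = 3 + 280*11 = 3 + 3080 = 3083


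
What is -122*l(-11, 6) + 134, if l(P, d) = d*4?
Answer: -2794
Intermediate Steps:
l(P, d) = 4*d
-122*l(-11, 6) + 134 = -488*6 + 134 = -122*24 + 134 = -2928 + 134 = -2794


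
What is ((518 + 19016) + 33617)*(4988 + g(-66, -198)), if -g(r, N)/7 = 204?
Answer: 189217560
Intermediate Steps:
g(r, N) = -1428 (g(r, N) = -7*204 = -1428)
((518 + 19016) + 33617)*(4988 + g(-66, -198)) = ((518 + 19016) + 33617)*(4988 - 1428) = (19534 + 33617)*3560 = 53151*3560 = 189217560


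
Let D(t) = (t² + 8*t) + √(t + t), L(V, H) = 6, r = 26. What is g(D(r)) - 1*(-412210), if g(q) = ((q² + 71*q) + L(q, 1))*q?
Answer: 746849590 + 4939908*√13 ≈ 7.6466e+8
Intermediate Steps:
D(t) = t² + 8*t + √2*√t (D(t) = (t² + 8*t) + √(2*t) = (t² + 8*t) + √2*√t = t² + 8*t + √2*√t)
g(q) = q*(6 + q² + 71*q) (g(q) = ((q² + 71*q) + 6)*q = (6 + q² + 71*q)*q = q*(6 + q² + 71*q))
g(D(r)) - 1*(-412210) = (26² + 8*26 + √2*√26)*(6 + (26² + 8*26 + √2*√26)² + 71*(26² + 8*26 + √2*√26)) - 1*(-412210) = (676 + 208 + 2*√13)*(6 + (676 + 208 + 2*√13)² + 71*(676 + 208 + 2*√13)) + 412210 = (884 + 2*√13)*(6 + (884 + 2*√13)² + 71*(884 + 2*√13)) + 412210 = (884 + 2*√13)*(6 + (884 + 2*√13)² + (62764 + 142*√13)) + 412210 = (884 + 2*√13)*(62770 + (884 + 2*√13)² + 142*√13) + 412210 = 412210 + (884 + 2*√13)*(62770 + (884 + 2*√13)² + 142*√13)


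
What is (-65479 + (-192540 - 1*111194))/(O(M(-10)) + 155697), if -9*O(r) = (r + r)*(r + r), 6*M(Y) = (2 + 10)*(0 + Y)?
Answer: -3322917/1399673 ≈ -2.3741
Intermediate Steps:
M(Y) = 2*Y (M(Y) = ((2 + 10)*(0 + Y))/6 = (12*Y)/6 = 2*Y)
O(r) = -4*r**2/9 (O(r) = -(r + r)*(r + r)/9 = -2*r*2*r/9 = -4*r**2/9)
(-65479 + (-192540 - 1*111194))/(O(M(-10)) + 155697) = (-65479 + (-192540 - 1*111194))/(-4*(2*(-10))**2/9 + 155697) = (-65479 + (-192540 - 111194))/(-4/9*(-20)**2 + 155697) = (-65479 - 303734)/(-4/9*400 + 155697) = -369213/(-1600/9 + 155697) = -369213/1399673/9 = -369213*9/1399673 = -3322917/1399673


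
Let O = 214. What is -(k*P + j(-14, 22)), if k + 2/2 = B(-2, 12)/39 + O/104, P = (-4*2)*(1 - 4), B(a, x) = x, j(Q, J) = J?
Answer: -712/13 ≈ -54.769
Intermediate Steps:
P = 24 (P = -8*(-3) = 24)
k = 71/52 (k = -1 + (12/39 + 214/104) = -1 + (12*(1/39) + 214*(1/104)) = -1 + (4/13 + 107/52) = -1 + 123/52 = 71/52 ≈ 1.3654)
-(k*P + j(-14, 22)) = -((71/52)*24 + 22) = -(426/13 + 22) = -1*712/13 = -712/13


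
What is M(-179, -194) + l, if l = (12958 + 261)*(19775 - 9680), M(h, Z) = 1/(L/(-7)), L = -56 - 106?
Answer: 21618220417/162 ≈ 1.3345e+8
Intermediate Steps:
L = -162
M(h, Z) = 7/162 (M(h, Z) = 1/(-162/(-7)) = 1/(-162*(-⅐)) = 1/(162/7) = 7/162)
l = 133445805 (l = 13219*10095 = 133445805)
M(-179, -194) + l = 7/162 + 133445805 = 21618220417/162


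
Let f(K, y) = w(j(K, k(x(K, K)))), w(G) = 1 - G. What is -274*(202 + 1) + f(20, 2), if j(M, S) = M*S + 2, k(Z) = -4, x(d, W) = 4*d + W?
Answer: -55543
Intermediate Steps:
x(d, W) = W + 4*d
j(M, S) = 2 + M*S
f(K, y) = -1 + 4*K (f(K, y) = 1 - (2 + K*(-4)) = 1 - (2 - 4*K) = 1 + (-2 + 4*K) = -1 + 4*K)
-274*(202 + 1) + f(20, 2) = -274*(202 + 1) + (-1 + 4*20) = -274*203 + (-1 + 80) = -55622 + 79 = -55543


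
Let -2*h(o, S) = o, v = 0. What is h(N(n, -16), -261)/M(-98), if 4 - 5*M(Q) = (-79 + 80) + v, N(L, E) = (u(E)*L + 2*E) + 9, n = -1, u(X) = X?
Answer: 35/6 ≈ 5.8333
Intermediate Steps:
N(L, E) = 9 + 2*E + E*L (N(L, E) = (E*L + 2*E) + 9 = (2*E + E*L) + 9 = 9 + 2*E + E*L)
h(o, S) = -o/2
M(Q) = ⅗ (M(Q) = ⅘ - ((-79 + 80) + 0)/5 = ⅘ - (1 + 0)/5 = ⅘ - ⅕*1 = ⅘ - ⅕ = ⅗)
h(N(n, -16), -261)/M(-98) = (-(9 + 2*(-16) - 16*(-1))/2)/(⅗) = -(9 - 32 + 16)/2*(5/3) = -½*(-7)*(5/3) = (7/2)*(5/3) = 35/6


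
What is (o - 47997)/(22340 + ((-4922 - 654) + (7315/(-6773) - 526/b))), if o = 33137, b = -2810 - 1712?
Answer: -56890592395/64176249344 ≈ -0.88647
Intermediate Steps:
b = -4522
(o - 47997)/(22340 + ((-4922 - 654) + (7315/(-6773) - 526/b))) = (33137 - 47997)/(22340 + ((-4922 - 654) + (7315/(-6773) - 526/(-4522)))) = -14860/(22340 + (-5576 + (7315*(-1/6773) - 526*(-1/4522)))) = -14860/(22340 + (-5576 + (-7315/6773 + 263/2261))) = -14860/(22340 + (-5576 - 14757916/15313753)) = -14860/(22340 - 85404244644/15313753) = -14860/256704997376/15313753 = -14860*15313753/256704997376 = -56890592395/64176249344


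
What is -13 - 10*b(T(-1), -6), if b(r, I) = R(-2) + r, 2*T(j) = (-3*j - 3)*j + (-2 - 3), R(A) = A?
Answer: 32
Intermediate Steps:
T(j) = -5/2 + j*(-3 - 3*j)/2 (T(j) = ((-3*j - 3)*j + (-2 - 3))/2 = ((-3 - 3*j)*j - 5)/2 = (j*(-3 - 3*j) - 5)/2 = (-5 + j*(-3 - 3*j))/2 = -5/2 + j*(-3 - 3*j)/2)
b(r, I) = -2 + r
-13 - 10*b(T(-1), -6) = -13 - 10*(-2 + (-5/2 - 3/2*(-1) - 3/2*(-1)²)) = -13 - 10*(-2 + (-5/2 + 3/2 - 3/2*1)) = -13 - 10*(-2 + (-5/2 + 3/2 - 3/2)) = -13 - 10*(-2 - 5/2) = -13 - 10*(-9/2) = -13 + 45 = 32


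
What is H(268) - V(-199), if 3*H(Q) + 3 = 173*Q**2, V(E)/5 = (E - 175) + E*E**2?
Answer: 130640144/3 ≈ 4.3547e+7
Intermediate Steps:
V(E) = -875 + 5*E + 5*E**3 (V(E) = 5*((E - 175) + E*E**2) = 5*((-175 + E) + E**3) = 5*(-175 + E + E**3) = -875 + 5*E + 5*E**3)
H(Q) = -1 + 173*Q**2/3 (H(Q) = -1 + (173*Q**2)/3 = -1 + 173*Q**2/3)
H(268) - V(-199) = (-1 + (173/3)*268**2) - (-875 + 5*(-199) + 5*(-199)**3) = (-1 + (173/3)*71824) - (-875 - 995 + 5*(-7880599)) = (-1 + 12425552/3) - (-875 - 995 - 39402995) = 12425549/3 - 1*(-39404865) = 12425549/3 + 39404865 = 130640144/3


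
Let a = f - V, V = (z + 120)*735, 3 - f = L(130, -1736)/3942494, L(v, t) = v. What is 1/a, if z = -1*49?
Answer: -1971247/102863611019 ≈ -1.9164e-5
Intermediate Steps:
z = -49
f = 5913676/1971247 (f = 3 - 130/3942494 = 3 - 1*65/1971247 = 3 - 65/1971247 = 5913676/1971247 ≈ 3.0000)
V = 52185 (V = (-49 + 120)*735 = 71*735 = 52185)
a = -102863611019/1971247 (a = 5913676/1971247 - 1*52185 = 5913676/1971247 - 52185 = -102863611019/1971247 ≈ -52182.)
1/a = 1/(-102863611019/1971247) = -1971247/102863611019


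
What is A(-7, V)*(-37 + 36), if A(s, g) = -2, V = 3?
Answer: 2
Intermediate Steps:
A(-7, V)*(-37 + 36) = -2*(-37 + 36) = -2*(-1) = 2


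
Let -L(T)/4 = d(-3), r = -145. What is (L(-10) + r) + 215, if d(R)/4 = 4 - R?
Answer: -42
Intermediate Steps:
d(R) = 16 - 4*R (d(R) = 4*(4 - R) = 16 - 4*R)
L(T) = -112 (L(T) = -4*(16 - 4*(-3)) = -4*(16 + 12) = -4*28 = -112)
(L(-10) + r) + 215 = (-112 - 145) + 215 = -257 + 215 = -42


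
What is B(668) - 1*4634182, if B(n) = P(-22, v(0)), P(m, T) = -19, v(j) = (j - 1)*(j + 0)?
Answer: -4634201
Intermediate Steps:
v(j) = j*(-1 + j) (v(j) = (-1 + j)*j = j*(-1 + j))
B(n) = -19
B(668) - 1*4634182 = -19 - 1*4634182 = -19 - 4634182 = -4634201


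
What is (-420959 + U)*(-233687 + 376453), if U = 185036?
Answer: -33681783018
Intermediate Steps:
(-420959 + U)*(-233687 + 376453) = (-420959 + 185036)*(-233687 + 376453) = -235923*142766 = -33681783018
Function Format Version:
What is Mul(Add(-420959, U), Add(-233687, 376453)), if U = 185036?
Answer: -33681783018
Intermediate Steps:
Mul(Add(-420959, U), Add(-233687, 376453)) = Mul(Add(-420959, 185036), Add(-233687, 376453)) = Mul(-235923, 142766) = -33681783018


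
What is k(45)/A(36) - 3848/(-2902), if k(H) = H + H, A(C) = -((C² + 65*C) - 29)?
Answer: 6809278/5233757 ≈ 1.3010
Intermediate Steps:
A(C) = 29 - C² - 65*C (A(C) = -(-29 + C² + 65*C) = 29 - C² - 65*C)
k(H) = 2*H
k(45)/A(36) - 3848/(-2902) = (2*45)/(29 - 1*36² - 65*36) - 3848/(-2902) = 90/(29 - 1*1296 - 2340) - 3848*(-1/2902) = 90/(29 - 1296 - 2340) + 1924/1451 = 90/(-3607) + 1924/1451 = 90*(-1/3607) + 1924/1451 = -90/3607 + 1924/1451 = 6809278/5233757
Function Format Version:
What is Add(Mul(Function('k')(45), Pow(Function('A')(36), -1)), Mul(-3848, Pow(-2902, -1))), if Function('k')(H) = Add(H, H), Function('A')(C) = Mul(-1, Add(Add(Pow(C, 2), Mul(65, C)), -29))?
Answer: Rational(6809278, 5233757) ≈ 1.3010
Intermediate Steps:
Function('A')(C) = Add(29, Mul(-1, Pow(C, 2)), Mul(-65, C)) (Function('A')(C) = Mul(-1, Add(-29, Pow(C, 2), Mul(65, C))) = Add(29, Mul(-1, Pow(C, 2)), Mul(-65, C)))
Function('k')(H) = Mul(2, H)
Add(Mul(Function('k')(45), Pow(Function('A')(36), -1)), Mul(-3848, Pow(-2902, -1))) = Add(Mul(Mul(2, 45), Pow(Add(29, Mul(-1, Pow(36, 2)), Mul(-65, 36)), -1)), Mul(-3848, Pow(-2902, -1))) = Add(Mul(90, Pow(Add(29, Mul(-1, 1296), -2340), -1)), Mul(-3848, Rational(-1, 2902))) = Add(Mul(90, Pow(Add(29, -1296, -2340), -1)), Rational(1924, 1451)) = Add(Mul(90, Pow(-3607, -1)), Rational(1924, 1451)) = Add(Mul(90, Rational(-1, 3607)), Rational(1924, 1451)) = Add(Rational(-90, 3607), Rational(1924, 1451)) = Rational(6809278, 5233757)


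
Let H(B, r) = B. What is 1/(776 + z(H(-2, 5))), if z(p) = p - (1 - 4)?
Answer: 1/777 ≈ 0.0012870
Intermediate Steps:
z(p) = 3 + p (z(p) = p - 1*(-3) = p + 3 = 3 + p)
1/(776 + z(H(-2, 5))) = 1/(776 + (3 - 2)) = 1/(776 + 1) = 1/777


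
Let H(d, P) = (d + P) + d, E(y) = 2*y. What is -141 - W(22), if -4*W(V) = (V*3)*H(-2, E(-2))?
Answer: -273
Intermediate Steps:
H(d, P) = P + 2*d (H(d, P) = (P + d) + d = P + 2*d)
W(V) = 6*V (W(V) = -V*3*(2*(-2) + 2*(-2))/4 = -3*V*(-4 - 4)/4 = -3*V*(-8)/4 = -(-6)*V = 6*V)
-141 - W(22) = -141 - 6*22 = -141 - 1*132 = -141 - 132 = -273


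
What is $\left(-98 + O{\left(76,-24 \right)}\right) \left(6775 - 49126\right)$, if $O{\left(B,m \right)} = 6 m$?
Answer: $10248942$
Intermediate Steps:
$\left(-98 + O{\left(76,-24 \right)}\right) \left(6775 - 49126\right) = \left(-98 + 6 \left(-24\right)\right) \left(6775 - 49126\right) = \left(-98 - 144\right) \left(-42351\right) = \left(-242\right) \left(-42351\right) = 10248942$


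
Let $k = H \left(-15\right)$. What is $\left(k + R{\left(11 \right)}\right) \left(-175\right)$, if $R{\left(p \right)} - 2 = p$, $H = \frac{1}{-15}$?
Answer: $-2450$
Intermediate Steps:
$H = - \frac{1}{15} \approx -0.066667$
$R{\left(p \right)} = 2 + p$
$k = 1$ ($k = \left(- \frac{1}{15}\right) \left(-15\right) = 1$)
$\left(k + R{\left(11 \right)}\right) \left(-175\right) = \left(1 + \left(2 + 11\right)\right) \left(-175\right) = \left(1 + 13\right) \left(-175\right) = 14 \left(-175\right) = -2450$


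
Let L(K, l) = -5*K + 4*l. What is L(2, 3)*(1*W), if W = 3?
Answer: 6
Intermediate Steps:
L(2, 3)*(1*W) = (-5*2 + 4*3)*(1*3) = (-10 + 12)*3 = 2*3 = 6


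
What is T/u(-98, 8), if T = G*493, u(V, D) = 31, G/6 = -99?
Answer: -292842/31 ≈ -9446.5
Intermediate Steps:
G = -594 (G = 6*(-99) = -594)
T = -292842 (T = -594*493 = -292842)
T/u(-98, 8) = -292842/31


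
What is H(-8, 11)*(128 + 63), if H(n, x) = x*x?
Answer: 23111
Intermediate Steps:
H(n, x) = x**2
H(-8, 11)*(128 + 63) = 11**2*(128 + 63) = 121*191 = 23111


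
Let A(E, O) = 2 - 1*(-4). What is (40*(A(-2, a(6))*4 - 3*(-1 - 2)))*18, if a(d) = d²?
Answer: 23760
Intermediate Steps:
A(E, O) = 6 (A(E, O) = 2 + 4 = 6)
(40*(A(-2, a(6))*4 - 3*(-1 - 2)))*18 = (40*(6*4 - 3*(-1 - 2)))*18 = (40*(24 - 3*(-3)))*18 = (40*(24 + 9))*18 = (40*33)*18 = 1320*18 = 23760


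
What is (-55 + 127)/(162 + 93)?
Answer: 24/85 ≈ 0.28235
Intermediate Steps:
(-55 + 127)/(162 + 93) = 72/255 = 72*(1/255) = 24/85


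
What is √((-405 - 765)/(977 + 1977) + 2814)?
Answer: √6137958561/1477 ≈ 53.043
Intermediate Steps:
√((-405 - 765)/(977 + 1977) + 2814) = √(-1170/2954 + 2814) = √(-1170*1/2954 + 2814) = √(-585/1477 + 2814) = √(4155693/1477) = √6137958561/1477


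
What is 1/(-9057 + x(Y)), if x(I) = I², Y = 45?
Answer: -1/7032 ≈ -0.00014221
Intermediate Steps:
1/(-9057 + x(Y)) = 1/(-9057 + 45²) = 1/(-9057 + 2025) = 1/(-7032) = -1/7032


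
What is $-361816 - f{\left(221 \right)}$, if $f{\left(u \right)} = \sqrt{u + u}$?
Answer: $-361816 - \sqrt{442} \approx -3.6184 \cdot 10^{5}$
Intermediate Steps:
$f{\left(u \right)} = \sqrt{2} \sqrt{u}$ ($f{\left(u \right)} = \sqrt{2 u} = \sqrt{2} \sqrt{u}$)
$-361816 - f{\left(221 \right)} = -361816 - \sqrt{2} \sqrt{221} = -361816 - \sqrt{442}$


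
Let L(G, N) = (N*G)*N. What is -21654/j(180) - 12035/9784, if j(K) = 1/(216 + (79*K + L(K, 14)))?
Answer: -10532967795011/9784 ≈ -1.0765e+9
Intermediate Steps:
L(G, N) = G*N² (L(G, N) = (G*N)*N = G*N²)
j(K) = 1/(216 + 275*K) (j(K) = 1/(216 + (79*K + K*14²)) = 1/(216 + (79*K + K*196)) = 1/(216 + (79*K + 196*K)) = 1/(216 + 275*K))
-21654/j(180) - 12035/9784 = -21654/(1/(216 + 275*180)) - 12035/9784 = -21654/(1/(216 + 49500)) - 12035*1/9784 = -21654/(1/49716) - 12035/9784 = -21654/1/49716 - 12035/9784 = -21654*49716 - 12035/9784 = -1076550264 - 12035/9784 = -10532967795011/9784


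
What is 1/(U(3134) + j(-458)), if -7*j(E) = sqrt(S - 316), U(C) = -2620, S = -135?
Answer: -128380/336356051 + 7*I*sqrt(451)/336356051 ≈ -0.00038168 + 4.4196e-7*I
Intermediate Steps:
j(E) = -I*sqrt(451)/7 (j(E) = -sqrt(-135 - 316)/7 = -I*sqrt(451)/7)
1/(U(3134) + j(-458)) = 1/(-2620 - I*sqrt(451)/7)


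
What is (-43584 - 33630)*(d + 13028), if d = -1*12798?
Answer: -17759220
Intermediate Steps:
d = -12798
(-43584 - 33630)*(d + 13028) = (-43584 - 33630)*(-12798 + 13028) = -77214*230 = -17759220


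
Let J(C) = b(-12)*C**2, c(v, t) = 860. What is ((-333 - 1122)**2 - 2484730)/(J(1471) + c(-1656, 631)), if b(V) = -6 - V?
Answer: -28285/998762 ≈ -0.028320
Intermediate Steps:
J(C) = 6*C**2 (J(C) = (-6 - 1*(-12))*C**2 = (-6 + 12)*C**2 = 6*C**2)
((-333 - 1122)**2 - 2484730)/(J(1471) + c(-1656, 631)) = ((-333 - 1122)**2 - 2484730)/(6*1471**2 + 860) = ((-1455)**2 - 2484730)/(6*2163841 + 860) = (2117025 - 2484730)/(12983046 + 860) = -367705/12983906 = -367705*1/12983906 = -28285/998762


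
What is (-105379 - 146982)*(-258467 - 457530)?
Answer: 180689718917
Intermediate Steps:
(-105379 - 146982)*(-258467 - 457530) = -252361*(-715997) = 180689718917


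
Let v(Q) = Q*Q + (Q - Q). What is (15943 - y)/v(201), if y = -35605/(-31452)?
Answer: 501403631/1270692252 ≈ 0.39459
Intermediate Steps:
y = 35605/31452 (y = -35605*(-1/31452) = 35605/31452 ≈ 1.1320)
v(Q) = Q² (v(Q) = Q² + 0 = Q²)
(15943 - y)/v(201) = (15943 - 1*35605/31452)/(201²) = (15943 - 35605/31452)/40401 = (501403631/31452)*(1/40401) = 501403631/1270692252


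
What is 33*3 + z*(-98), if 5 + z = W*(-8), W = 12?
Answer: 9997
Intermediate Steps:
z = -101 (z = -5 + 12*(-8) = -5 - 96 = -101)
33*3 + z*(-98) = 33*3 - 101*(-98) = 99 + 9898 = 9997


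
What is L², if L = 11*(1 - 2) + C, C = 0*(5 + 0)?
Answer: 121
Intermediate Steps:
C = 0 (C = 0*5 = 0)
L = -11 (L = 11*(1 - 2) + 0 = 11*(-1) + 0 = -11 + 0 = -11)
L² = (-11)² = 121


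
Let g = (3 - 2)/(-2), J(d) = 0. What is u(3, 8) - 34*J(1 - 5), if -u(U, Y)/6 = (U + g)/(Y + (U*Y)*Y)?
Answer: -3/40 ≈ -0.075000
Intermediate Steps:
g = -½ (g = 1*(-½) = -½ ≈ -0.50000)
u(U, Y) = -6*(-½ + U)/(Y + U*Y²) (u(U, Y) = -6*(U - ½)/(Y + (U*Y)*Y) = -6*(-½ + U)/(Y + U*Y²))
u(3, 8) - 34*J(1 - 5) = 3*(1 - 2*3)/(8*(1 + 3*8)) - 34*0 = 3*(⅛)*(1 - 6)/(1 + 24) + 0 = 3*(⅛)*(-5)/25 + 0 = 3*(⅛)*(1/25)*(-5) + 0 = -3/40 + 0 = -3/40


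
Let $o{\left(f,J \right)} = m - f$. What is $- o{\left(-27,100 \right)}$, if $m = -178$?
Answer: $151$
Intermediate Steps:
$o{\left(f,J \right)} = -178 - f$
$- o{\left(-27,100 \right)} = - (-178 - -27) = - (-178 + 27) = \left(-1\right) \left(-151\right) = 151$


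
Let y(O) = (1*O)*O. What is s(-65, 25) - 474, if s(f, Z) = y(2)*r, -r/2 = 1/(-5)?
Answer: -2362/5 ≈ -472.40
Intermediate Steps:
r = ⅖ (r = -2/(-5) = -2*(-⅕) = ⅖ ≈ 0.40000)
y(O) = O² (y(O) = O*O = O²)
s(f, Z) = 8/5 (s(f, Z) = 2²*(⅖) = 4*(⅖) = 8/5)
s(-65, 25) - 474 = 8/5 - 474 = -2362/5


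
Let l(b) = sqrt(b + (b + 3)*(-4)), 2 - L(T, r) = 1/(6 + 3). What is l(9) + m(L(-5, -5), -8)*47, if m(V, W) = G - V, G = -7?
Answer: -3760/9 + I*sqrt(39) ≈ -417.78 + 6.245*I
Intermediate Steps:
L(T, r) = 17/9 (L(T, r) = 2 - 1/(6 + 3) = 2 - 1/9 = 17/9)
m(V, W) = -7 - V
l(b) = sqrt(-12 - 3*b) (l(b) = sqrt(b + (3 + b)*(-4)) = sqrt(b + (-12 - 4*b)) = sqrt(-12 - 3*b))
l(9) + m(L(-5, -5), -8)*47 = sqrt(-12 - 3*9) + (-7 - 1*17/9)*47 = sqrt(-12 - 27) + (-7 - 17/9)*47 = sqrt(-39) - 80/9*47 = I*sqrt(39) - 3760/9 = -3760/9 + I*sqrt(39)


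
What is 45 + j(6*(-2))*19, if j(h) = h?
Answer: -183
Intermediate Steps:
45 + j(6*(-2))*19 = 45 + (6*(-2))*19 = 45 - 12*19 = 45 - 228 = -183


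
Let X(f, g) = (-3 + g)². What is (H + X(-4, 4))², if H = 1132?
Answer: 1283689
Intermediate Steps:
(H + X(-4, 4))² = (1132 + (-3 + 4)²)² = (1132 + 1²)² = (1132 + 1)² = 1133² = 1283689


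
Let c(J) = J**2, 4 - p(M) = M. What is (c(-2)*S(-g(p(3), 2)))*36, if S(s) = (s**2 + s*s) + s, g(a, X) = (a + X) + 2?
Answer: 6480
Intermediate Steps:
p(M) = 4 - M
g(a, X) = 2 + X + a (g(a, X) = (X + a) + 2 = 2 + X + a)
S(s) = s + 2*s**2 (S(s) = (s**2 + s**2) + s = 2*s**2 + s = s + 2*s**2)
(c(-2)*S(-g(p(3), 2)))*36 = ((-2)**2*((-(2 + 2 + (4 - 1*3)))*(1 + 2*(-(2 + 2 + (4 - 1*3))))))*36 = (4*((-(2 + 2 + (4 - 3)))*(1 + 2*(-(2 + 2 + (4 - 3))))))*36 = (4*((-(2 + 2 + 1))*(1 + 2*(-(2 + 2 + 1)))))*36 = (4*((-1*5)*(1 + 2*(-1*5))))*36 = (4*(-5*(1 + 2*(-5))))*36 = (4*(-5*(1 - 10)))*36 = (4*(-5*(-9)))*36 = (4*45)*36 = 180*36 = 6480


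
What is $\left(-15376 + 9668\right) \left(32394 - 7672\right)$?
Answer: $-141113176$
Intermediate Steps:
$\left(-15376 + 9668\right) \left(32394 - 7672\right) = \left(-5708\right) 24722 = -141113176$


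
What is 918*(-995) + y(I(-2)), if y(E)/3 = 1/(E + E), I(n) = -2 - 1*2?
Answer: -7307283/8 ≈ -9.1341e+5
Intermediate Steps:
I(n) = -4 (I(n) = -2 - 2 = -4)
y(E) = 3/(2*E) (y(E) = 3/(E + E) = 3/((2*E)) = 3*(1/(2*E)) = 3/(2*E))
918*(-995) + y(I(-2)) = 918*(-995) + (3/2)/(-4) = -913410 + (3/2)*(-¼) = -913410 - 3/8 = -7307283/8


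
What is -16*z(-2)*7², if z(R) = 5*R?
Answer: 7840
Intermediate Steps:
-16*z(-2)*7² = -80*(-2)*7² = -16*(-10)*49 = 160*49 = 7840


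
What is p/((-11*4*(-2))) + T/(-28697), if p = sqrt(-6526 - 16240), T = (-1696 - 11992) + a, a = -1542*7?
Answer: 24482/28697 + I*sqrt(22766)/88 ≈ 0.85312 + 1.7146*I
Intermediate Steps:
a = -10794
T = -24482 (T = (-1696 - 11992) - 10794 = -13688 - 10794 = -24482)
p = I*sqrt(22766) (p = sqrt(-22766) = I*sqrt(22766) ≈ 150.88*I)
p/((-11*4*(-2))) + T/(-28697) = (I*sqrt(22766))/((-11*4*(-2))) - 24482/(-28697) = (I*sqrt(22766))/((-44*(-2))) - 24482*(-1/28697) = (I*sqrt(22766))/88 + 24482/28697 = (I*sqrt(22766))*(1/88) + 24482/28697 = I*sqrt(22766)/88 + 24482/28697 = 24482/28697 + I*sqrt(22766)/88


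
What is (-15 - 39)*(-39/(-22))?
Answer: -1053/11 ≈ -95.727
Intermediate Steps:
(-15 - 39)*(-39/(-22)) = -(-2106)*(-1)/22 = -54*39/22 = -1053/11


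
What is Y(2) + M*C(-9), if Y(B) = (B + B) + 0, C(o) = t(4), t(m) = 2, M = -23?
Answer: -42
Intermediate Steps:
C(o) = 2
Y(B) = 2*B (Y(B) = 2*B + 0 = 2*B)
Y(2) + M*C(-9) = 2*2 - 23*2 = 4 - 46 = -42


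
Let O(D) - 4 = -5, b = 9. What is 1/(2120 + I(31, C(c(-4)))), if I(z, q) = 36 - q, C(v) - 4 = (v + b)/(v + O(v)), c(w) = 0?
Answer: 1/2161 ≈ 0.00046275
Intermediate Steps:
O(D) = -1 (O(D) = 4 - 5 = -1)
C(v) = 4 + (9 + v)/(-1 + v) (C(v) = 4 + (v + 9)/(v - 1) = 4 + (9 + v)/(-1 + v))
1/(2120 + I(31, C(c(-4)))) = 1/(2120 + (36 - 5*(1 + 0)/(-1 + 0))) = 1/(2120 + (36 - 5/(-1))) = 1/(2120 + (36 - 5*(-1))) = 1/(2120 + (36 - 1*(-5))) = 1/(2120 + (36 + 5)) = 1/(2120 + 41) = 1/2161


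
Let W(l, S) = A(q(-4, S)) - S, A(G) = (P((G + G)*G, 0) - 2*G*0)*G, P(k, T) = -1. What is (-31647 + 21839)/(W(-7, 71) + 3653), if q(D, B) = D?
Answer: -4904/1793 ≈ -2.7351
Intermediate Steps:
A(G) = -G (A(G) = (-1 - 2*G*0)*G = (-1 + 0)*G = -G)
W(l, S) = 4 - S (W(l, S) = -1*(-4) - S = 4 - S)
(-31647 + 21839)/(W(-7, 71) + 3653) = (-31647 + 21839)/((4 - 1*71) + 3653) = -9808/((4 - 71) + 3653) = -9808/(-67 + 3653) = -9808/3586 = -9808*1/3586 = -4904/1793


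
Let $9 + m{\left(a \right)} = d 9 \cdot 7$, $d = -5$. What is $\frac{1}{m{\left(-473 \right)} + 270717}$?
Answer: $\frac{1}{270393} \approx 3.6983 \cdot 10^{-6}$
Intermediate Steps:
$m{\left(a \right)} = -324$ ($m{\left(a \right)} = -9 + \left(-5\right) 9 \cdot 7 = -9 - 315 = -324$)
$\frac{1}{m{\left(-473 \right)} + 270717} = \frac{1}{-324 + 270717} = \frac{1}{270393}$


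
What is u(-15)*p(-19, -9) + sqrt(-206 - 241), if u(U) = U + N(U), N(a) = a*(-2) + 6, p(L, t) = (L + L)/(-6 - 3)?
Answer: 266/3 + I*sqrt(447) ≈ 88.667 + 21.142*I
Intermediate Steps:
p(L, t) = -2*L/9 (p(L, t) = (2*L)/(-9) = (2*L)*(-1/9) = -2*L/9)
N(a) = 6 - 2*a (N(a) = -2*a + 6 = 6 - 2*a)
u(U) = 6 - U (u(U) = U + (6 - 2*U) = 6 - U)
u(-15)*p(-19, -9) + sqrt(-206 - 241) = (6 - 1*(-15))*(-2/9*(-19)) + sqrt(-206 - 241) = (6 + 15)*(38/9) + sqrt(-447) = 21*(38/9) + I*sqrt(447) = 266/3 + I*sqrt(447)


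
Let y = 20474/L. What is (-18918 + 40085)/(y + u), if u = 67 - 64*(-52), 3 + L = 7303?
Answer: 77259550/12401987 ≈ 6.2296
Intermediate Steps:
L = 7300 (L = -3 + 7303 = 7300)
y = 10237/3650 (y = 20474/7300 = 20474*(1/7300) = 10237/3650 ≈ 2.8047)
u = 3395 (u = 67 + 3328 = 3395)
(-18918 + 40085)/(y + u) = (-18918 + 40085)/(10237/3650 + 3395) = 21167/(12401987/3650) = 21167*(3650/12401987) = 77259550/12401987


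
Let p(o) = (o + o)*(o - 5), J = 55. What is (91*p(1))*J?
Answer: -40040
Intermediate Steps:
p(o) = 2*o*(-5 + o) (p(o) = (2*o)*(-5 + o) = 2*o*(-5 + o))
(91*p(1))*J = (91*(2*1*(-5 + 1)))*55 = (91*(2*1*(-4)))*55 = (91*(-8))*55 = -728*55 = -40040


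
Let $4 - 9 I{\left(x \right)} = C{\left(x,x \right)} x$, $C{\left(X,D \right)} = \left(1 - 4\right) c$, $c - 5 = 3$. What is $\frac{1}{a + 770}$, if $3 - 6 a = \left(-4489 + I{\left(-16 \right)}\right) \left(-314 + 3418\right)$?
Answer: $\frac{54}{126625831} \approx 4.2645 \cdot 10^{-7}$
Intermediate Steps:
$c = 8$ ($c = 5 + 3 = 8$)
$C{\left(X,D \right)} = -24$ ($C{\left(X,D \right)} = \left(1 - 4\right) 8 = \left(-3\right) 8 = -24$)
$I{\left(x \right)} = \frac{4}{9} + \frac{8 x}{3}$ ($I{\left(x \right)} = \frac{4}{9} - \frac{\left(-24\right) x}{9} = \frac{4}{9} + \frac{8 x}{3}$)
$a = \frac{126584251}{54}$ ($a = \frac{1}{2} - \frac{\left(-4489 + \left(\frac{4}{9} + \frac{8}{3} \left(-16\right)\right)\right) \left(-314 + 3418\right)}{6} = \frac{1}{2} - \frac{\left(-4489 + \left(\frac{4}{9} - \frac{128}{3}\right)\right) 3104}{6} = \frac{1}{2} - \frac{\left(-4489 - \frac{380}{9}\right) 3104}{6} = \frac{1}{2} - \frac{\left(- \frac{40781}{9}\right) 3104}{6} = \frac{1}{2} - - \frac{63292112}{27} = \frac{1}{2} + \frac{63292112}{27} = \frac{126584251}{54} \approx 2.3442 \cdot 10^{6}$)
$\frac{1}{a + 770} = \frac{1}{\frac{126584251}{54} + 770} = \frac{1}{\frac{126625831}{54}} = \frac{54}{126625831}$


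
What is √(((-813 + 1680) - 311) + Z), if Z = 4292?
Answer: 4*√303 ≈ 69.628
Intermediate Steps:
√(((-813 + 1680) - 311) + Z) = √(((-813 + 1680) - 311) + 4292) = √((867 - 311) + 4292) = √(556 + 4292) = √4848 = 4*√303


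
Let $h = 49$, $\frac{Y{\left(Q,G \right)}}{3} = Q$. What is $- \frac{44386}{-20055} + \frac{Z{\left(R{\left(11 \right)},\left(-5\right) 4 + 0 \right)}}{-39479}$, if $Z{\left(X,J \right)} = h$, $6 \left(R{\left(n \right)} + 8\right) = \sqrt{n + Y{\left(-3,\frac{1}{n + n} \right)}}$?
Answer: $\frac{1751332199}{791751345} \approx 2.212$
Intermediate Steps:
$Y{\left(Q,G \right)} = 3 Q$
$R{\left(n \right)} = -8 + \frac{\sqrt{-9 + n}}{6}$ ($R{\left(n \right)} = -8 + \frac{\sqrt{n + 3 \left(-3\right)}}{6} = -8 + \frac{\sqrt{n - 9}}{6} = -8 + \frac{\sqrt{-9 + n}}{6}$)
$Z{\left(X,J \right)} = 49$
$- \frac{44386}{-20055} + \frac{Z{\left(R{\left(11 \right)},\left(-5\right) 4 + 0 \right)}}{-39479} = - \frac{44386}{-20055} + \frac{49}{-39479} = \left(-44386\right) \left(- \frac{1}{20055}\right) + 49 \left(- \frac{1}{39479}\right) = \frac{44386}{20055} - \frac{49}{39479} = \frac{1751332199}{791751345}$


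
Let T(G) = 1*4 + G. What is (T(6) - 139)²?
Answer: 16641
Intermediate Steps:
T(G) = 4 + G
(T(6) - 139)² = ((4 + 6) - 139)² = (10 - 139)² = (-129)² = 16641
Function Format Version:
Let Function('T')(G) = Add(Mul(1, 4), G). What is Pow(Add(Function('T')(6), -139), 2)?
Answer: 16641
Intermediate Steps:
Function('T')(G) = Add(4, G)
Pow(Add(Function('T')(6), -139), 2) = Pow(Add(Add(4, 6), -139), 2) = Pow(Add(10, -139), 2) = Pow(-129, 2) = 16641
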